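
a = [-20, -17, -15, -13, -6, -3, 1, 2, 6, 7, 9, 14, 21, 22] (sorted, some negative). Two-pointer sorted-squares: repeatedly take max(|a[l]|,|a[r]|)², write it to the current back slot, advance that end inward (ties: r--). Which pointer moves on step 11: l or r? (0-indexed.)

l

[0,13] |-20|<=|22| out[13]=484 → r--
[0,12] |-20|<=|21| out[12]=441 → r--
[0,11] |-20|>|14| out[11]=400 → l++
[1,11] |-17|>|14| out[10]=289 → l++
[2,11] |-15|>|14| out[9]=225 → l++
[3,11] |-13|<=|14| out[8]=196 → r--
[3,10] |-13|>|9| out[7]=169 → l++
[4,10] |-6|<=|9| out[6]=81 → r--
[4,9] |-6|<=|7| out[5]=49 → r--
[4,8] |-6|<=|6| out[4]=36 → r--
[4,7] |-6|>|2| out[3]=36 → l++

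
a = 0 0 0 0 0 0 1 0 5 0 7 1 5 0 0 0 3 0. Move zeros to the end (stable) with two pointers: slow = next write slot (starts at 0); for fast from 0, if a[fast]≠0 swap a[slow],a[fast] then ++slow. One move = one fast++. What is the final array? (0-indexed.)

slow=0 fast=0: a[fast]=0, fast++
slow=0 fast=1: a[fast]=0, fast++
slow=0 fast=2: a[fast]=0, fast++
slow=0 fast=3: a[fast]=0, fast++
slow=0 fast=4: a[fast]=0, fast++
slow=0 fast=5: a[fast]=0, fast++
slow=0 fast=6: a[fast]=1≠0 swap→a[0]=1, slow++,fast++
slow=1 fast=7: a[fast]=0, fast++
slow=1 fast=8: a[fast]=5≠0 swap→a[1]=5, slow++,fast++
slow=2 fast=9: a[fast]=0, fast++
slow=2 fast=10: a[fast]=7≠0 swap→a[2]=7, slow++,fast++
slow=3 fast=11: a[fast]=1≠0 swap→a[3]=1, slow++,fast++
slow=4 fast=12: a[fast]=5≠0 swap→a[4]=5, slow++,fast++
slow=5 fast=13: a[fast]=0, fast++
slow=5 fast=14: a[fast]=0, fast++
slow=5 fast=15: a[fast]=0, fast++
slow=5 fast=16: a[fast]=3≠0 swap→a[5]=3, slow++,fast++
slow=6 fast=17: a[fast]=0, fast++

[1, 5, 7, 1, 5, 3, 0, 0, 0, 0, 0, 0, 0, 0, 0, 0, 0, 0]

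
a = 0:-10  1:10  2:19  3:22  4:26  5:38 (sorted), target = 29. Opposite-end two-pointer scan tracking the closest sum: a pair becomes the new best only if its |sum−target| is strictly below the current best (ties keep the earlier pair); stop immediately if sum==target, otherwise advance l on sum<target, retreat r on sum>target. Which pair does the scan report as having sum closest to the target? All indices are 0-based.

l=0 r=5: -10+38=28 d=1 *, l++
l=1 r=5: 10+38=48 d=19, r--
l=1 r=4: 10+26=36 d=7, r--
l=1 r=3: 10+22=32 d=3, r--
l=1 r=2: 10+19=29 d=0 *, stop

pair (10, 19) with sum 29 (|Δ|=0)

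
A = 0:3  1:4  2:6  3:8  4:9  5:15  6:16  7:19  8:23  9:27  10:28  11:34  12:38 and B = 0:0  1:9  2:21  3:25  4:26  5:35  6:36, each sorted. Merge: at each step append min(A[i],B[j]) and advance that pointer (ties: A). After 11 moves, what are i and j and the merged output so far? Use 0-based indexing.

i=0 j=0: A[i]=3>B[j]=0 take 0, j++
i=0 j=1: A[i]=3<=B[j]=9 take 3, i++
i=1 j=1: A[i]=4<=B[j]=9 take 4, i++
i=2 j=1: A[i]=6<=B[j]=9 take 6, i++
i=3 j=1: A[i]=8<=B[j]=9 take 8, i++
i=4 j=1: A[i]=9<=B[j]=9 take 9, i++
i=5 j=1: A[i]=15>B[j]=9 take 9, j++
i=5 j=2: A[i]=15<=B[j]=21 take 15, i++
i=6 j=2: A[i]=16<=B[j]=21 take 16, i++
i=7 j=2: A[i]=19<=B[j]=21 take 19, i++
i=8 j=2: A[i]=23>B[j]=21 take 21, j++

i=8, j=3, merged so far=[0, 3, 4, 6, 8, 9, 9, 15, 16, 19, 21]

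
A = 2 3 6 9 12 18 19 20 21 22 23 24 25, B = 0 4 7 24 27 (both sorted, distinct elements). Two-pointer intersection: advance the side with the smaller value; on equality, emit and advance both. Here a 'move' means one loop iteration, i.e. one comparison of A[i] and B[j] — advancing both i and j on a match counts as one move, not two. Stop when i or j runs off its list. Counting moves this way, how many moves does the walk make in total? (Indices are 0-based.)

16 moves

[i=0,j=0] 2>0 → j++
[i=0,j=1] 2<4 → i++
[i=1,j=1] 3<4 → i++
[i=2,j=1] 6>4 → j++
[i=2,j=2] 6<7 → i++
[i=3,j=2] 9>7 → j++
[i=3,j=3] 9<24 → i++
[i=4,j=3] 12<24 → i++
[i=5,j=3] 18<24 → i++
[i=6,j=3] 19<24 → i++
[i=7,j=3] 20<24 → i++
[i=8,j=3] 21<24 → i++
[i=9,j=3] 22<24 → i++
[i=10,j=3] 23<24 → i++
[i=11,j=3] 24==24 emit → i++,j++
[i=12,j=4] 25<27 → i++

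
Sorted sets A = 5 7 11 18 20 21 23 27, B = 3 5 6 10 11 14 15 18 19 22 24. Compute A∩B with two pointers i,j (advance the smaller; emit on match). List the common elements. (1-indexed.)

intersection = [5, 11, 18]

i=1 j=1: 5>3, j++
i=1 j=2: 5==5 emit, i++,j++
i=2 j=3: 7>6, j++
i=2 j=4: 7<10, i++
i=3 j=4: 11>10, j++
i=3 j=5: 11==11 emit, i++,j++
i=4 j=6: 18>14, j++
i=4 j=7: 18>15, j++
i=4 j=8: 18==18 emit, i++,j++
i=5 j=9: 20>19, j++
i=5 j=10: 20<22, i++
i=6 j=10: 21<22, i++
i=7 j=10: 23>22, j++
i=7 j=11: 23<24, i++
i=8 j=11: 27>24, j++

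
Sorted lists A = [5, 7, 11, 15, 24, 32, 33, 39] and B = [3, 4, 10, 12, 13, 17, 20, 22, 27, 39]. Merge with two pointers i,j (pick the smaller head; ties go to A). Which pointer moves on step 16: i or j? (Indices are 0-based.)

i=0 j=0: A[i]=5>B[j]=3 take 3, j++
i=0 j=1: A[i]=5>B[j]=4 take 4, j++
i=0 j=2: A[i]=5<=B[j]=10 take 5, i++
i=1 j=2: A[i]=7<=B[j]=10 take 7, i++
i=2 j=2: A[i]=11>B[j]=10 take 10, j++
i=2 j=3: A[i]=11<=B[j]=12 take 11, i++
i=3 j=3: A[i]=15>B[j]=12 take 12, j++
i=3 j=4: A[i]=15>B[j]=13 take 13, j++
i=3 j=5: A[i]=15<=B[j]=17 take 15, i++
i=4 j=5: A[i]=24>B[j]=17 take 17, j++
i=4 j=6: A[i]=24>B[j]=20 take 20, j++
i=4 j=7: A[i]=24>B[j]=22 take 22, j++
i=4 j=8: A[i]=24<=B[j]=27 take 24, i++
i=5 j=8: A[i]=32>B[j]=27 take 27, j++
i=5 j=9: A[i]=32<=B[j]=39 take 32, i++
i=6 j=9: A[i]=33<=B[j]=39 take 33, i++

i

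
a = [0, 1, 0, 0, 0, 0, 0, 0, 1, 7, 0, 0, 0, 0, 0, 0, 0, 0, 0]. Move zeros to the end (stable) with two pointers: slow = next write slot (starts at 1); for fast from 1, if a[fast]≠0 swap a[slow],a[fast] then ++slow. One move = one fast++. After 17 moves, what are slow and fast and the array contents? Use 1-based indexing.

(s=1,f=1) a[fast]=0 → fast++
(s=1,f=2) a[fast]=1≠0 swap→a[1]=1 → slow++,fast++
(s=2,f=3) a[fast]=0 → fast++
(s=2,f=4) a[fast]=0 → fast++
(s=2,f=5) a[fast]=0 → fast++
(s=2,f=6) a[fast]=0 → fast++
(s=2,f=7) a[fast]=0 → fast++
(s=2,f=8) a[fast]=0 → fast++
(s=2,f=9) a[fast]=1≠0 swap→a[2]=1 → slow++,fast++
(s=3,f=10) a[fast]=7≠0 swap→a[3]=7 → slow++,fast++
(s=4,f=11) a[fast]=0 → fast++
(s=4,f=12) a[fast]=0 → fast++
(s=4,f=13) a[fast]=0 → fast++
(s=4,f=14) a[fast]=0 → fast++
(s=4,f=15) a[fast]=0 → fast++
(s=4,f=16) a[fast]=0 → fast++
(s=4,f=17) a[fast]=0 → fast++

slow=4, fast=18, a=[1, 1, 7, 0, 0, 0, 0, 0, 0, 0, 0, 0, 0, 0, 0, 0, 0, 0, 0]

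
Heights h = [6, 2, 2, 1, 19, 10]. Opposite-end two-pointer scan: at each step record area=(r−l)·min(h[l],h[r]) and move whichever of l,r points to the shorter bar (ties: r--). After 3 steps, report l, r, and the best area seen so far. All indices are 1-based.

[1,6] min(6,10)*5=30 best=30 * → l++
[2,6] min(2,10)*4=8 best=30 → l++
[3,6] min(2,10)*3=6 best=30 → l++

l=4, r=6, best area=30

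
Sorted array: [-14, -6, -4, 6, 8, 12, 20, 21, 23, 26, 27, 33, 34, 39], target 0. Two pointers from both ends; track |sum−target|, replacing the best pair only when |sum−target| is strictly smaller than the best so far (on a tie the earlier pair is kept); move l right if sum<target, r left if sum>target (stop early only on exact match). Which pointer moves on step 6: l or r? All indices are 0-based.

[0,13] -14+39=25 d=25 * → r--
[0,12] -14+34=20 d=20 * → r--
[0,11] -14+33=19 d=19 * → r--
[0,10] -14+27=13 d=13 * → r--
[0,9] -14+26=12 d=12 * → r--
[0,8] -14+23=9 d=9 * → r--

r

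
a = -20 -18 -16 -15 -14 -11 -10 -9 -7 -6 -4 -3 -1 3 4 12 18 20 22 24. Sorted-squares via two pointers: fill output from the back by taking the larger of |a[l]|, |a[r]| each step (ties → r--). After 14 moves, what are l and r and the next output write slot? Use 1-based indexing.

[1,20] |-20|<=|24| out[20]=576 → r--
[1,19] |-20|<=|22| out[19]=484 → r--
[1,18] |-20|<=|20| out[18]=400 → r--
[1,17] |-20|>|18| out[17]=400 → l++
[2,17] |-18|<=|18| out[16]=324 → r--
[2,16] |-18|>|12| out[15]=324 → l++
[3,16] |-16|>|12| out[14]=256 → l++
[4,16] |-15|>|12| out[13]=225 → l++
[5,16] |-14|>|12| out[12]=196 → l++
[6,16] |-11|<=|12| out[11]=144 → r--
[6,15] |-11|>|4| out[10]=121 → l++
[7,15] |-10|>|4| out[9]=100 → l++
[8,15] |-9|>|4| out[8]=81 → l++
[9,15] |-7|>|4| out[7]=49 → l++

l=10, r=15, next write slot=6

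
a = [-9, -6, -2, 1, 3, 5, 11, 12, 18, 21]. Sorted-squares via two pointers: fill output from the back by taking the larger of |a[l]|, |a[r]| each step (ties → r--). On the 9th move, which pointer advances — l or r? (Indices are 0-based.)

l

[0,9] |-9|<=|21| out[9]=441 → r--
[0,8] |-9|<=|18| out[8]=324 → r--
[0,7] |-9|<=|12| out[7]=144 → r--
[0,6] |-9|<=|11| out[6]=121 → r--
[0,5] |-9|>|5| out[5]=81 → l++
[1,5] |-6|>|5| out[4]=36 → l++
[2,5] |-2|<=|5| out[3]=25 → r--
[2,4] |-2|<=|3| out[2]=9 → r--
[2,3] |-2|>|1| out[1]=4 → l++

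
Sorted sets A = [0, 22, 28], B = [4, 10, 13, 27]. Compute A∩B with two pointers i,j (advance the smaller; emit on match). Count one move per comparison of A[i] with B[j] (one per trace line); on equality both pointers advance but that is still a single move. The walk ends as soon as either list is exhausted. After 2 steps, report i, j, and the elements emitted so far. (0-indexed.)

i=1, j=1, emitted=[]

[i=0,j=0] 0<4 → i++
[i=1,j=0] 22>4 → j++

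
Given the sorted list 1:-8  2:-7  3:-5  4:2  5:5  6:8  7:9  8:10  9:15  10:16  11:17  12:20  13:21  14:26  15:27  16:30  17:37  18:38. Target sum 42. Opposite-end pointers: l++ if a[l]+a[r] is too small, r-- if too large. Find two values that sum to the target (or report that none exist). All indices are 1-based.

(5, 37)

l=1 r=18: -8+38=30 <42, l++
l=2 r=18: -7+38=31 <42, l++
l=3 r=18: -5+38=33 <42, l++
l=4 r=18: 2+38=40 <42, l++
l=5 r=18: 5+38=43 >42, r--
l=5 r=17: 5+37=42, found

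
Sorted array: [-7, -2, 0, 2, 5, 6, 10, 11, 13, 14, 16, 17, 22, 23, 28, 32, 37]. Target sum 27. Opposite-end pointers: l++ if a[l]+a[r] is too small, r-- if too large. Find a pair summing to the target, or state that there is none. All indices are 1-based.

[1,17] -7+37=30 >27 → r--
[1,16] -7+32=25 <27 → l++
[2,16] -2+32=30 >27 → r--
[2,15] -2+28=26 <27 → l++
[3,15] 0+28=28 >27 → r--
[3,14] 0+23=23 <27 → l++
[4,14] 2+23=25 <27 → l++
[5,14] 5+23=28 >27 → r--
[5,13] 5+22=27 → found

(5, 22)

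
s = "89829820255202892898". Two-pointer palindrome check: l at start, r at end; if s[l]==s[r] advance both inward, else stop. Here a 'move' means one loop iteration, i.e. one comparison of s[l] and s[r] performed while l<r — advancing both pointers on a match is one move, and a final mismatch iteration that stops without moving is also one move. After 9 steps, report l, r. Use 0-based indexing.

l=9, r=10

[0,19] '8'=='8' → l++,r--
[1,18] '9'=='9' → l++,r--
[2,17] '8'=='8' → l++,r--
[3,16] '2'=='2' → l++,r--
[4,15] '9'=='9' → l++,r--
[5,14] '8'=='8' → l++,r--
[6,13] '2'=='2' → l++,r--
[7,12] '0'=='0' → l++,r--
[8,11] '2'=='2' → l++,r--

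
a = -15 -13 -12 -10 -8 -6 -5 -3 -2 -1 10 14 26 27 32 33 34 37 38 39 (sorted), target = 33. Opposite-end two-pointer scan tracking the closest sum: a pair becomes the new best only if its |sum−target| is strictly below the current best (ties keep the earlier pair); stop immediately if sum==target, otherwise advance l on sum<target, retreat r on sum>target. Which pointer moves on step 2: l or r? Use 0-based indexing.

l

l=0 r=19: -15+39=24 d=9 *, l++
l=1 r=19: -13+39=26 d=7 *, l++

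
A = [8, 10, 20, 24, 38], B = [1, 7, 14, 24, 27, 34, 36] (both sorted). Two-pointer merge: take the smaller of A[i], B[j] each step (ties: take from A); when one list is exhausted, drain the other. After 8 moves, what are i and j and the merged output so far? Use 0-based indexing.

[i=0,j=0] A[i]=8>B[j]=1 take 1 → j++
[i=0,j=1] A[i]=8>B[j]=7 take 7 → j++
[i=0,j=2] A[i]=8<=B[j]=14 take 8 → i++
[i=1,j=2] A[i]=10<=B[j]=14 take 10 → i++
[i=2,j=2] A[i]=20>B[j]=14 take 14 → j++
[i=2,j=3] A[i]=20<=B[j]=24 take 20 → i++
[i=3,j=3] A[i]=24<=B[j]=24 take 24 → i++
[i=4,j=3] A[i]=38>B[j]=24 take 24 → j++

i=4, j=4, merged so far=[1, 7, 8, 10, 14, 20, 24, 24]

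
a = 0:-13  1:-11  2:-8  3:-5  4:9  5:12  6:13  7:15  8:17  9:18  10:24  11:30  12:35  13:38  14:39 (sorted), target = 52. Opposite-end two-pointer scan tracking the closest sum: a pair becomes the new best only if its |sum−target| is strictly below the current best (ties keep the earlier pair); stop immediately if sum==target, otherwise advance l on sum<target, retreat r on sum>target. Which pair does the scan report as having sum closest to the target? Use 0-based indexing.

l=0 r=14: -13+39=26 d=26 *, l++
l=1 r=14: -11+39=28 d=24 *, l++
l=2 r=14: -8+39=31 d=21 *, l++
l=3 r=14: -5+39=34 d=18 *, l++
l=4 r=14: 9+39=48 d=4 *, l++
l=5 r=14: 12+39=51 d=1 *, l++
l=6 r=14: 13+39=52 d=0 *, stop

pair (13, 39) with sum 52 (|Δ|=0)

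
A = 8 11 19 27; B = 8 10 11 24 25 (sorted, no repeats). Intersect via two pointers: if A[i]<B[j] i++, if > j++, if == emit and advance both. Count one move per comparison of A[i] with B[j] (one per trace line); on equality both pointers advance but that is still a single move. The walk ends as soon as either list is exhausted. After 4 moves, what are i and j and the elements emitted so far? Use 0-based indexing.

i=3, j=3, emitted=[8, 11]

[i=0,j=0] 8==8 emit → i++,j++
[i=1,j=1] 11>10 → j++
[i=1,j=2] 11==11 emit → i++,j++
[i=2,j=3] 19<24 → i++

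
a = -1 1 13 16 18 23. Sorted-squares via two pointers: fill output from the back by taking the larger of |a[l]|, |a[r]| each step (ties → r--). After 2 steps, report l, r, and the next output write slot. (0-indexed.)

l=0 r=5: |-1|<=|23| out[5]=529, r--
l=0 r=4: |-1|<=|18| out[4]=324, r--

l=0, r=3, next write slot=3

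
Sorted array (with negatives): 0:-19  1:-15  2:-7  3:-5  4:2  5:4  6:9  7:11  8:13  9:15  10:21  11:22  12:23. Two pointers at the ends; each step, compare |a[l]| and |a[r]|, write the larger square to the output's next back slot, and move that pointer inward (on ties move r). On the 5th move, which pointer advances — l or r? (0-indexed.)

[0,12] |-19|<=|23| out[12]=529 → r--
[0,11] |-19|<=|22| out[11]=484 → r--
[0,10] |-19|<=|21| out[10]=441 → r--
[0,9] |-19|>|15| out[9]=361 → l++
[1,9] |-15|<=|15| out[8]=225 → r--

r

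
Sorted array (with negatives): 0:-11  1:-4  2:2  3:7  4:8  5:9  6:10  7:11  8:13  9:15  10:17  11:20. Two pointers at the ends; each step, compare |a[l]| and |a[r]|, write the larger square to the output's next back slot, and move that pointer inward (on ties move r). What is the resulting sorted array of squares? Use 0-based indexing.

l=0 r=11: |-11|<=|20| out[11]=400, r--
l=0 r=10: |-11|<=|17| out[10]=289, r--
l=0 r=9: |-11|<=|15| out[9]=225, r--
l=0 r=8: |-11|<=|13| out[8]=169, r--
l=0 r=7: |-11|<=|11| out[7]=121, r--
l=0 r=6: |-11|>|10| out[6]=121, l++
l=1 r=6: |-4|<=|10| out[5]=100, r--
l=1 r=5: |-4|<=|9| out[4]=81, r--
l=1 r=4: |-4|<=|8| out[3]=64, r--
l=1 r=3: |-4|<=|7| out[2]=49, r--
l=1 r=2: |-4|>|2| out[1]=16, l++
l=2 r=2: |2|<=|2| out[0]=4, r--

[4, 16, 49, 64, 81, 100, 121, 121, 169, 225, 289, 400]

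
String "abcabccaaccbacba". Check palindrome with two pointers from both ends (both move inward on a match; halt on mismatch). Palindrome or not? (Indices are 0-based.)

palindrome

l=0 r=15: 'a'=='a', l++,r--
l=1 r=14: 'b'=='b', l++,r--
l=2 r=13: 'c'=='c', l++,r--
l=3 r=12: 'a'=='a', l++,r--
l=4 r=11: 'b'=='b', l++,r--
l=5 r=10: 'c'=='c', l++,r--
l=6 r=9: 'c'=='c', l++,r--
l=7 r=8: 'a'=='a', l++,r--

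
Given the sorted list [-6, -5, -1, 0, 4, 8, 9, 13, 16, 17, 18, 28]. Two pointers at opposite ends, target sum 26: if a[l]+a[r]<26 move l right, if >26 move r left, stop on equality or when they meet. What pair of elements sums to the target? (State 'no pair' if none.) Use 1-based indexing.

[1,12] -6+28=22 <26 → l++
[2,12] -5+28=23 <26 → l++
[3,12] -1+28=27 >26 → r--
[3,11] -1+18=17 <26 → l++
[4,11] 0+18=18 <26 → l++
[5,11] 4+18=22 <26 → l++
[6,11] 8+18=26 → found

(8, 18)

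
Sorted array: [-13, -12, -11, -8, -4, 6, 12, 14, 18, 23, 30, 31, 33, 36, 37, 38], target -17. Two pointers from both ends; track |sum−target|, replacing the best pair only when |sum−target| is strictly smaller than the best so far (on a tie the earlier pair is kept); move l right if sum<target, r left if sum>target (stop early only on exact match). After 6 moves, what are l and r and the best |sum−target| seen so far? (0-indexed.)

l=0 r=15: -13+38=25 d=42 *, r--
l=0 r=14: -13+37=24 d=41 *, r--
l=0 r=13: -13+36=23 d=40 *, r--
l=0 r=12: -13+33=20 d=37 *, r--
l=0 r=11: -13+31=18 d=35 *, r--
l=0 r=10: -13+30=17 d=34 *, r--

l=0, r=9, best |Δ|=34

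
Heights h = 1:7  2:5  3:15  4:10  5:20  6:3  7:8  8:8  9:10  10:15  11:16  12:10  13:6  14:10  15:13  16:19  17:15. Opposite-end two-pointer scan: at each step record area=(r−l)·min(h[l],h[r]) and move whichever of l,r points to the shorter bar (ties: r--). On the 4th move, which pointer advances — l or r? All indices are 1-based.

l

l=1 r=17: min(7,15)*16=112 best=112 *, l++
l=2 r=17: min(5,15)*15=75 best=112, l++
l=3 r=17: min(15,15)*14=210 best=210 *, r--
l=3 r=16: min(15,19)*13=195 best=210, l++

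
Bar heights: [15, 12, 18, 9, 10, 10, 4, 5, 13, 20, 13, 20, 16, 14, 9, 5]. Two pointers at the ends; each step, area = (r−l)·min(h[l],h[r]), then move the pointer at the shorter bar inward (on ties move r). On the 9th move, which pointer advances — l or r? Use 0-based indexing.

[0,15] min(15,5)*15=75 best=75 * → r--
[0,14] min(15,9)*14=126 best=126 * → r--
[0,13] min(15,14)*13=182 best=182 * → r--
[0,12] min(15,16)*12=180 best=182 → l++
[1,12] min(12,16)*11=132 best=182 → l++
[2,12] min(18,16)*10=160 best=182 → r--
[2,11] min(18,20)*9=162 best=182 → l++
[3,11] min(9,20)*8=72 best=182 → l++
[4,11] min(10,20)*7=70 best=182 → l++

l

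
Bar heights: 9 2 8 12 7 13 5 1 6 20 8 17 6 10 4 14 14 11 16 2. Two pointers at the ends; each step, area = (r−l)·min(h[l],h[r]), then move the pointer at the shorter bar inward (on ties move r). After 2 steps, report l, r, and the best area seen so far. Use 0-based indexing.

l=1, r=18, best area=162

l=0 r=19: min(9,2)*19=38 best=38 *, r--
l=0 r=18: min(9,16)*18=162 best=162 *, l++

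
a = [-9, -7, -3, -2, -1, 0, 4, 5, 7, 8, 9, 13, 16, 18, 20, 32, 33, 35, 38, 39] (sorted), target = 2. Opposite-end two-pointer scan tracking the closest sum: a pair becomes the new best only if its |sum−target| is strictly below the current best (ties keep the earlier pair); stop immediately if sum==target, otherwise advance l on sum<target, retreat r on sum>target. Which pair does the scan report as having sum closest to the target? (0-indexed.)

[0,19] -9+39=30 d=28 * → r--
[0,18] -9+38=29 d=27 * → r--
[0,17] -9+35=26 d=24 * → r--
[0,16] -9+33=24 d=22 * → r--
[0,15] -9+32=23 d=21 * → r--
[0,14] -9+20=11 d=9 * → r--
[0,13] -9+18=9 d=7 * → r--
[0,12] -9+16=7 d=5 * → r--
[0,11] -9+13=4 d=2 * → r--
[0,10] -9+9=0 d=2 → l++
[1,10] -7+9=2 d=0 * → stop

pair (-7, 9) with sum 2 (|Δ|=0)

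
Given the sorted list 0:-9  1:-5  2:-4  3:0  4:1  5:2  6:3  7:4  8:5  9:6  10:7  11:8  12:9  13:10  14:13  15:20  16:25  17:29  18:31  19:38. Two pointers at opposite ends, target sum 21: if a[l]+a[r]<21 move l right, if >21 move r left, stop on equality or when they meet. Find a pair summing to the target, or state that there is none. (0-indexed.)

l=0 r=19: -9+38=29 >21, r--
l=0 r=18: -9+31=22 >21, r--
l=0 r=17: -9+29=20 <21, l++
l=1 r=17: -5+29=24 >21, r--
l=1 r=16: -5+25=20 <21, l++
l=2 r=16: -4+25=21, found

(-4, 25)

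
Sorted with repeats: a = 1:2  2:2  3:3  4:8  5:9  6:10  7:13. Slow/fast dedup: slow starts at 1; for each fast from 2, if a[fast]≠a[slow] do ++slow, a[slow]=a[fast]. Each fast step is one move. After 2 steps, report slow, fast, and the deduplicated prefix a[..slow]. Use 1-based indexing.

(s=1,f=2) a[fast]=2=a[slow] dup → fast++
(s=1,f=3) a[fast]=3≠a[slow]=2 write a[2]=3 → slow++,fast++

slow=2, fast=4, prefix=[2, 3]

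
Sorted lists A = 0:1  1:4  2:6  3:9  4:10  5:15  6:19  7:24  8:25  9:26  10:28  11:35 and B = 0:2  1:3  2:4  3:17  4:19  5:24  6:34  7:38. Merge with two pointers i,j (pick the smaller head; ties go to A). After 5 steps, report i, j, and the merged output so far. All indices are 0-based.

[i=0,j=0] A[i]=1<=B[j]=2 take 1 → i++
[i=1,j=0] A[i]=4>B[j]=2 take 2 → j++
[i=1,j=1] A[i]=4>B[j]=3 take 3 → j++
[i=1,j=2] A[i]=4<=B[j]=4 take 4 → i++
[i=2,j=2] A[i]=6>B[j]=4 take 4 → j++

i=2, j=3, merged so far=[1, 2, 3, 4, 4]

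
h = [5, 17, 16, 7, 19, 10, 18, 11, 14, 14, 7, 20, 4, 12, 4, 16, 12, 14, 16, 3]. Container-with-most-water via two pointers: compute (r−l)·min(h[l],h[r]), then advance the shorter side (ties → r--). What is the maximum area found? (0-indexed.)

[0,19] min(5,3)*19=57 best=57 * → r--
[0,18] min(5,16)*18=90 best=90 * → l++
[1,18] min(17,16)*17=272 best=272 * → r--
[1,17] min(17,14)*16=224 best=272 → r--
[1,16] min(17,12)*15=180 best=272 → r--
[1,15] min(17,16)*14=224 best=272 → r--
[1,14] min(17,4)*13=52 best=272 → r--
[1,13] min(17,12)*12=144 best=272 → r--
[1,12] min(17,4)*11=44 best=272 → r--
[1,11] min(17,20)*10=170 best=272 → l++
[2,11] min(16,20)*9=144 best=272 → l++
[3,11] min(7,20)*8=56 best=272 → l++
[4,11] min(19,20)*7=133 best=272 → l++
[5,11] min(10,20)*6=60 best=272 → l++
[6,11] min(18,20)*5=90 best=272 → l++
[7,11] min(11,20)*4=44 best=272 → l++
[8,11] min(14,20)*3=42 best=272 → l++
[9,11] min(14,20)*2=28 best=272 → l++
[10,11] min(7,20)*1=7 best=272 → l++

max area = 272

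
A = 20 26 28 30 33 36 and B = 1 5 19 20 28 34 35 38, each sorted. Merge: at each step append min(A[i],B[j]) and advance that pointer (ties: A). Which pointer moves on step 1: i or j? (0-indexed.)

j

[i=0,j=0] A[i]=20>B[j]=1 take 1 → j++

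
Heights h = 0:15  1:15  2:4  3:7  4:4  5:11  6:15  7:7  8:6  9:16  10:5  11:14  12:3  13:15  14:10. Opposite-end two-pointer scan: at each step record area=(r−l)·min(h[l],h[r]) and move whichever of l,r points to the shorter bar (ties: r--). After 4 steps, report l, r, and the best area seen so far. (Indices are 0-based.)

l=0 r=14: min(15,10)*14=140 best=140 *, r--
l=0 r=13: min(15,15)*13=195 best=195 *, r--
l=0 r=12: min(15,3)*12=36 best=195, r--
l=0 r=11: min(15,14)*11=154 best=195, r--

l=0, r=10, best area=195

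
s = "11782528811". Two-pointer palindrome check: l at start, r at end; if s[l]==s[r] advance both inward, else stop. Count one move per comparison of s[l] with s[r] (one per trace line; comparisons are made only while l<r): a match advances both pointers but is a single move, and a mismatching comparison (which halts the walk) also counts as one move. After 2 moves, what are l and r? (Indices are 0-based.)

l=2, r=8

l=0 r=10: '1'=='1', l++,r--
l=1 r=9: '1'=='1', l++,r--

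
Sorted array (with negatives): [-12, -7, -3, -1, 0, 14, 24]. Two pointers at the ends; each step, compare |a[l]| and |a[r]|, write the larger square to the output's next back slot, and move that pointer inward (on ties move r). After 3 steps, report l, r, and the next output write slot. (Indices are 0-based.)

l=0 r=6: |-12|<=|24| out[6]=576, r--
l=0 r=5: |-12|<=|14| out[5]=196, r--
l=0 r=4: |-12|>|0| out[4]=144, l++

l=1, r=4, next write slot=3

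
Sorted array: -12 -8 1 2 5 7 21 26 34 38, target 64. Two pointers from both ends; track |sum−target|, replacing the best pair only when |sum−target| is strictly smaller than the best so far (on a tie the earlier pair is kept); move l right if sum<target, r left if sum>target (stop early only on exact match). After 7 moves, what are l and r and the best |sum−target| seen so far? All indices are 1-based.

l=8, r=10, best |Δ|=5

l=1 r=10: -12+38=26 d=38 *, l++
l=2 r=10: -8+38=30 d=34 *, l++
l=3 r=10: 1+38=39 d=25 *, l++
l=4 r=10: 2+38=40 d=24 *, l++
l=5 r=10: 5+38=43 d=21 *, l++
l=6 r=10: 7+38=45 d=19 *, l++
l=7 r=10: 21+38=59 d=5 *, l++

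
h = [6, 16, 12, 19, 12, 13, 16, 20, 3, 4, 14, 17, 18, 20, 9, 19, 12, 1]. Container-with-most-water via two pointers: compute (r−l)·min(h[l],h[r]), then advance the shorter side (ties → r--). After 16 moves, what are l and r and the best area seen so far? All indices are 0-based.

l=7, r=8, best area=228

[0,17] min(6,1)*17=17 best=17 * → r--
[0,16] min(6,12)*16=96 best=96 * → l++
[1,16] min(16,12)*15=180 best=180 * → r--
[1,15] min(16,19)*14=224 best=224 * → l++
[2,15] min(12,19)*13=156 best=224 → l++
[3,15] min(19,19)*12=228 best=228 * → r--
[3,14] min(19,9)*11=99 best=228 → r--
[3,13] min(19,20)*10=190 best=228 → l++
[4,13] min(12,20)*9=108 best=228 → l++
[5,13] min(13,20)*8=104 best=228 → l++
[6,13] min(16,20)*7=112 best=228 → l++
[7,13] min(20,20)*6=120 best=228 → r--
[7,12] min(20,18)*5=90 best=228 → r--
[7,11] min(20,17)*4=68 best=228 → r--
[7,10] min(20,14)*3=42 best=228 → r--
[7,9] min(20,4)*2=8 best=228 → r--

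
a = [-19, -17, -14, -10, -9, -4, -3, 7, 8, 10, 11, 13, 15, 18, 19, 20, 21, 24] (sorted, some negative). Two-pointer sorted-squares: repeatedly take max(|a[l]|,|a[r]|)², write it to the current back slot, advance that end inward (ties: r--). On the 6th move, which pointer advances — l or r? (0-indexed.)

r

[0,17] |-19|<=|24| out[17]=576 → r--
[0,16] |-19|<=|21| out[16]=441 → r--
[0,15] |-19|<=|20| out[15]=400 → r--
[0,14] |-19|<=|19| out[14]=361 → r--
[0,13] |-19|>|18| out[13]=361 → l++
[1,13] |-17|<=|18| out[12]=324 → r--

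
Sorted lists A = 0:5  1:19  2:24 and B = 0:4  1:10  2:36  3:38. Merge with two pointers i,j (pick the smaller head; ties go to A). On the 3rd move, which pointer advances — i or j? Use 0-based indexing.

i=0 j=0: A[i]=5>B[j]=4 take 4, j++
i=0 j=1: A[i]=5<=B[j]=10 take 5, i++
i=1 j=1: A[i]=19>B[j]=10 take 10, j++

j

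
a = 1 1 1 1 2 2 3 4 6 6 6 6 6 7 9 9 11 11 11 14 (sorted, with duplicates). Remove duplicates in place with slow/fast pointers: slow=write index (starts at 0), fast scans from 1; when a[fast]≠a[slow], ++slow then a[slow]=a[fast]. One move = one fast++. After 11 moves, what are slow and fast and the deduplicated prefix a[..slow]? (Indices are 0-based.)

(s=0,f=1) a[fast]=1=a[slow] dup → fast++
(s=0,f=2) a[fast]=1=a[slow] dup → fast++
(s=0,f=3) a[fast]=1=a[slow] dup → fast++
(s=0,f=4) a[fast]=2≠a[slow]=1 write a[1]=2 → slow++,fast++
(s=1,f=5) a[fast]=2=a[slow] dup → fast++
(s=1,f=6) a[fast]=3≠a[slow]=2 write a[2]=3 → slow++,fast++
(s=2,f=7) a[fast]=4≠a[slow]=3 write a[3]=4 → slow++,fast++
(s=3,f=8) a[fast]=6≠a[slow]=4 write a[4]=6 → slow++,fast++
(s=4,f=9) a[fast]=6=a[slow] dup → fast++
(s=4,f=10) a[fast]=6=a[slow] dup → fast++
(s=4,f=11) a[fast]=6=a[slow] dup → fast++

slow=4, fast=12, prefix=[1, 2, 3, 4, 6]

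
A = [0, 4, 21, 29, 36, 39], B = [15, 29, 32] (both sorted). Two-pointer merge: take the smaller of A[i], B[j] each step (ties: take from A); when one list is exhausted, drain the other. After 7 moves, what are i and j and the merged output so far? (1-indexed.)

[i=1,j=1] A[i]=0<=B[j]=15 take 0 → i++
[i=2,j=1] A[i]=4<=B[j]=15 take 4 → i++
[i=3,j=1] A[i]=21>B[j]=15 take 15 → j++
[i=3,j=2] A[i]=21<=B[j]=29 take 21 → i++
[i=4,j=2] A[i]=29<=B[j]=29 take 29 → i++
[i=5,j=2] A[i]=36>B[j]=29 take 29 → j++
[i=5,j=3] A[i]=36>B[j]=32 take 32 → j++

i=5, j=4, merged so far=[0, 4, 15, 21, 29, 29, 32]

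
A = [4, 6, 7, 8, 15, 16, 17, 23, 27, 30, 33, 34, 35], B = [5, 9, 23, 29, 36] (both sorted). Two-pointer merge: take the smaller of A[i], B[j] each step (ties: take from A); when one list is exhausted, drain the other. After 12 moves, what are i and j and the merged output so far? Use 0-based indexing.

i=9, j=3, merged so far=[4, 5, 6, 7, 8, 9, 15, 16, 17, 23, 23, 27]

[i=0,j=0] A[i]=4<=B[j]=5 take 4 → i++
[i=1,j=0] A[i]=6>B[j]=5 take 5 → j++
[i=1,j=1] A[i]=6<=B[j]=9 take 6 → i++
[i=2,j=1] A[i]=7<=B[j]=9 take 7 → i++
[i=3,j=1] A[i]=8<=B[j]=9 take 8 → i++
[i=4,j=1] A[i]=15>B[j]=9 take 9 → j++
[i=4,j=2] A[i]=15<=B[j]=23 take 15 → i++
[i=5,j=2] A[i]=16<=B[j]=23 take 16 → i++
[i=6,j=2] A[i]=17<=B[j]=23 take 17 → i++
[i=7,j=2] A[i]=23<=B[j]=23 take 23 → i++
[i=8,j=2] A[i]=27>B[j]=23 take 23 → j++
[i=8,j=3] A[i]=27<=B[j]=29 take 27 → i++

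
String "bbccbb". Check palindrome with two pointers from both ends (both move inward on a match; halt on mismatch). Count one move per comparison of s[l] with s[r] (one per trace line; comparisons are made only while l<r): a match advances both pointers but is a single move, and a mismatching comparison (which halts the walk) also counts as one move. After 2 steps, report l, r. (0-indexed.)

l=0 r=5: 'b'=='b', l++,r--
l=1 r=4: 'b'=='b', l++,r--

l=2, r=3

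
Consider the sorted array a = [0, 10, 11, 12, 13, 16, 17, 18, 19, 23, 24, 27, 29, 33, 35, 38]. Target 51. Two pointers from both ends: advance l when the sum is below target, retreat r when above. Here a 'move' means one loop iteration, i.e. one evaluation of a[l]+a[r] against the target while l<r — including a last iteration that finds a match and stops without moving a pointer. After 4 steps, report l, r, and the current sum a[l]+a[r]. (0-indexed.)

l=4, r=15, sum=51

l=0 r=15: 0+38=38 <51, l++
l=1 r=15: 10+38=48 <51, l++
l=2 r=15: 11+38=49 <51, l++
l=3 r=15: 12+38=50 <51, l++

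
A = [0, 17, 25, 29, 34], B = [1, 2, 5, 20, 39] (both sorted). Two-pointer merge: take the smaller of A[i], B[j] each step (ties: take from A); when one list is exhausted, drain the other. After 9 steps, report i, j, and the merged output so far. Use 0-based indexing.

i=0 j=0: A[i]=0<=B[j]=1 take 0, i++
i=1 j=0: A[i]=17>B[j]=1 take 1, j++
i=1 j=1: A[i]=17>B[j]=2 take 2, j++
i=1 j=2: A[i]=17>B[j]=5 take 5, j++
i=1 j=3: A[i]=17<=B[j]=20 take 17, i++
i=2 j=3: A[i]=25>B[j]=20 take 20, j++
i=2 j=4: A[i]=25<=B[j]=39 take 25, i++
i=3 j=4: A[i]=29<=B[j]=39 take 29, i++
i=4 j=4: A[i]=34<=B[j]=39 take 34, i++

i=5, j=4, merged so far=[0, 1, 2, 5, 17, 20, 25, 29, 34]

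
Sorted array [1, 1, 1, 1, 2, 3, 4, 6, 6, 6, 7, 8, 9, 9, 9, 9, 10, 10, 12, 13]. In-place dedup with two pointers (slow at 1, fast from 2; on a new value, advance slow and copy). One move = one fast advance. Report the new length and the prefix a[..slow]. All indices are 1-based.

length 11; prefix = [1, 2, 3, 4, 6, 7, 8, 9, 10, 12, 13]

(s=1,f=2) a[fast]=1=a[slow] dup → fast++
(s=1,f=3) a[fast]=1=a[slow] dup → fast++
(s=1,f=4) a[fast]=1=a[slow] dup → fast++
(s=1,f=5) a[fast]=2≠a[slow]=1 write a[2]=2 → slow++,fast++
(s=2,f=6) a[fast]=3≠a[slow]=2 write a[3]=3 → slow++,fast++
(s=3,f=7) a[fast]=4≠a[slow]=3 write a[4]=4 → slow++,fast++
(s=4,f=8) a[fast]=6≠a[slow]=4 write a[5]=6 → slow++,fast++
(s=5,f=9) a[fast]=6=a[slow] dup → fast++
(s=5,f=10) a[fast]=6=a[slow] dup → fast++
(s=5,f=11) a[fast]=7≠a[slow]=6 write a[6]=7 → slow++,fast++
(s=6,f=12) a[fast]=8≠a[slow]=7 write a[7]=8 → slow++,fast++
(s=7,f=13) a[fast]=9≠a[slow]=8 write a[8]=9 → slow++,fast++
(s=8,f=14) a[fast]=9=a[slow] dup → fast++
(s=8,f=15) a[fast]=9=a[slow] dup → fast++
(s=8,f=16) a[fast]=9=a[slow] dup → fast++
(s=8,f=17) a[fast]=10≠a[slow]=9 write a[9]=10 → slow++,fast++
(s=9,f=18) a[fast]=10=a[slow] dup → fast++
(s=9,f=19) a[fast]=12≠a[slow]=10 write a[10]=12 → slow++,fast++
(s=10,f=20) a[fast]=13≠a[slow]=12 write a[11]=13 → slow++,fast++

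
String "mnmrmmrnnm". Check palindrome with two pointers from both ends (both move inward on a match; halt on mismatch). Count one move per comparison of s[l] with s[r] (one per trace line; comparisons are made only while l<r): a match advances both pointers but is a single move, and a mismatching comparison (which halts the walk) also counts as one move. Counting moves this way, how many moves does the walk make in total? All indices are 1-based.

[1,10] 'm'=='m' → l++,r--
[2,9] 'n'=='n' → l++,r--
[3,8] 'm'!='n' → stop

3 moves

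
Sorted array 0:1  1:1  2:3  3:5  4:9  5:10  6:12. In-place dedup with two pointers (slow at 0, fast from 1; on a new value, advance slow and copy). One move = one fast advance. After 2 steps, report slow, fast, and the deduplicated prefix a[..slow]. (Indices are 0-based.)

(s=0,f=1) a[fast]=1=a[slow] dup → fast++
(s=0,f=2) a[fast]=3≠a[slow]=1 write a[1]=3 → slow++,fast++

slow=1, fast=3, prefix=[1, 3]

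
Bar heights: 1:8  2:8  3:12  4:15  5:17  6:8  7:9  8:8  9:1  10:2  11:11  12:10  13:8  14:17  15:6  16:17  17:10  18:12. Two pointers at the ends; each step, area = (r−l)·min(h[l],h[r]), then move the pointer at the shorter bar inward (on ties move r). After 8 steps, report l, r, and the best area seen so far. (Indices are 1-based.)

l=5, r=14, best area=187

[1,18] min(8,12)*17=136 best=136 * → l++
[2,18] min(8,12)*16=128 best=136 → l++
[3,18] min(12,12)*15=180 best=180 * → r--
[3,17] min(12,10)*14=140 best=180 → r--
[3,16] min(12,17)*13=156 best=180 → l++
[4,16] min(15,17)*12=180 best=180 → l++
[5,16] min(17,17)*11=187 best=187 * → r--
[5,15] min(17,6)*10=60 best=187 → r--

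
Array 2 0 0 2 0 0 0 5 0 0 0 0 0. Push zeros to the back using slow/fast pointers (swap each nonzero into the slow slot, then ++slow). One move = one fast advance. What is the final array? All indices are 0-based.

slow=0 fast=0: a[fast]=2≠0 swap→a[0]=2, slow++,fast++
slow=1 fast=1: a[fast]=0, fast++
slow=1 fast=2: a[fast]=0, fast++
slow=1 fast=3: a[fast]=2≠0 swap→a[1]=2, slow++,fast++
slow=2 fast=4: a[fast]=0, fast++
slow=2 fast=5: a[fast]=0, fast++
slow=2 fast=6: a[fast]=0, fast++
slow=2 fast=7: a[fast]=5≠0 swap→a[2]=5, slow++,fast++
slow=3 fast=8: a[fast]=0, fast++
slow=3 fast=9: a[fast]=0, fast++
slow=3 fast=10: a[fast]=0, fast++
slow=3 fast=11: a[fast]=0, fast++
slow=3 fast=12: a[fast]=0, fast++

[2, 2, 5, 0, 0, 0, 0, 0, 0, 0, 0, 0, 0]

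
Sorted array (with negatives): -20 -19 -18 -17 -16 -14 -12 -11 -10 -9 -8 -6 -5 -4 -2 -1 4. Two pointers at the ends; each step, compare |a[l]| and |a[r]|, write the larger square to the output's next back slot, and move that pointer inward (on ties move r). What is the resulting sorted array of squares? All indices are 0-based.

l=0 r=16: |-20|>|4| out[16]=400, l++
l=1 r=16: |-19|>|4| out[15]=361, l++
l=2 r=16: |-18|>|4| out[14]=324, l++
l=3 r=16: |-17|>|4| out[13]=289, l++
l=4 r=16: |-16|>|4| out[12]=256, l++
l=5 r=16: |-14|>|4| out[11]=196, l++
l=6 r=16: |-12|>|4| out[10]=144, l++
l=7 r=16: |-11|>|4| out[9]=121, l++
l=8 r=16: |-10|>|4| out[8]=100, l++
l=9 r=16: |-9|>|4| out[7]=81, l++
l=10 r=16: |-8|>|4| out[6]=64, l++
l=11 r=16: |-6|>|4| out[5]=36, l++
l=12 r=16: |-5|>|4| out[4]=25, l++
l=13 r=16: |-4|<=|4| out[3]=16, r--
l=13 r=15: |-4|>|-1| out[2]=16, l++
l=14 r=15: |-2|>|-1| out[1]=4, l++
l=15 r=15: |-1|<=|-1| out[0]=1, r--

[1, 4, 16, 16, 25, 36, 64, 81, 100, 121, 144, 196, 256, 289, 324, 361, 400]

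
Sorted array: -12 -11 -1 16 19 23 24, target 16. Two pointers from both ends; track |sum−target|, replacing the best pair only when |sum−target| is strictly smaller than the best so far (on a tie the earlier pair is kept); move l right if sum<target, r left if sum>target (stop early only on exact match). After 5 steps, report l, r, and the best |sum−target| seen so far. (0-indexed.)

l=2, r=3, best |Δ|=2

[0,6] -12+24=12 d=4 * → l++
[1,6] -11+24=13 d=3 * → l++
[2,6] -1+24=23 d=7 → r--
[2,5] -1+23=22 d=6 → r--
[2,4] -1+19=18 d=2 * → r--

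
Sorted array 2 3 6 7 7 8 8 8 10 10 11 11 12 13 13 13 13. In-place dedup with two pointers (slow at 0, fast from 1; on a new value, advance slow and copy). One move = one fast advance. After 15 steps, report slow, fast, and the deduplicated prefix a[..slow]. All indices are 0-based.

(s=0,f=1) a[fast]=3≠a[slow]=2 write a[1]=3 → slow++,fast++
(s=1,f=2) a[fast]=6≠a[slow]=3 write a[2]=6 → slow++,fast++
(s=2,f=3) a[fast]=7≠a[slow]=6 write a[3]=7 → slow++,fast++
(s=3,f=4) a[fast]=7=a[slow] dup → fast++
(s=3,f=5) a[fast]=8≠a[slow]=7 write a[4]=8 → slow++,fast++
(s=4,f=6) a[fast]=8=a[slow] dup → fast++
(s=4,f=7) a[fast]=8=a[slow] dup → fast++
(s=4,f=8) a[fast]=10≠a[slow]=8 write a[5]=10 → slow++,fast++
(s=5,f=9) a[fast]=10=a[slow] dup → fast++
(s=5,f=10) a[fast]=11≠a[slow]=10 write a[6]=11 → slow++,fast++
(s=6,f=11) a[fast]=11=a[slow] dup → fast++
(s=6,f=12) a[fast]=12≠a[slow]=11 write a[7]=12 → slow++,fast++
(s=7,f=13) a[fast]=13≠a[slow]=12 write a[8]=13 → slow++,fast++
(s=8,f=14) a[fast]=13=a[slow] dup → fast++
(s=8,f=15) a[fast]=13=a[slow] dup → fast++

slow=8, fast=16, prefix=[2, 3, 6, 7, 8, 10, 11, 12, 13]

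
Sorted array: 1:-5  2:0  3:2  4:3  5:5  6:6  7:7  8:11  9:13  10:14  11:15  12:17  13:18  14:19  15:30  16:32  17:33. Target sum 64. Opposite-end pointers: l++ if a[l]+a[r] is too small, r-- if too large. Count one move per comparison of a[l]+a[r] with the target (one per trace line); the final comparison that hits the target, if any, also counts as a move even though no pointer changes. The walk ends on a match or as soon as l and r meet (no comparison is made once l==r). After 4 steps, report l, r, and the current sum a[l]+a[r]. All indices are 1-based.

[1,17] -5+33=28 <64 → l++
[2,17] 0+33=33 <64 → l++
[3,17] 2+33=35 <64 → l++
[4,17] 3+33=36 <64 → l++

l=5, r=17, sum=38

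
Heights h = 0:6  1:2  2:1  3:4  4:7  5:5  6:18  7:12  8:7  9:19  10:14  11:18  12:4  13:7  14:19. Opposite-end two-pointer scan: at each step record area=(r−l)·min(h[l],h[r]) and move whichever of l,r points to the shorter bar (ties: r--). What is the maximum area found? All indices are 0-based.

[0,14] min(6,19)*14=84 best=84 * → l++
[1,14] min(2,19)*13=26 best=84 → l++
[2,14] min(1,19)*12=12 best=84 → l++
[3,14] min(4,19)*11=44 best=84 → l++
[4,14] min(7,19)*10=70 best=84 → l++
[5,14] min(5,19)*9=45 best=84 → l++
[6,14] min(18,19)*8=144 best=144 * → l++
[7,14] min(12,19)*7=84 best=144 → l++
[8,14] min(7,19)*6=42 best=144 → l++
[9,14] min(19,19)*5=95 best=144 → r--
[9,13] min(19,7)*4=28 best=144 → r--
[9,12] min(19,4)*3=12 best=144 → r--
[9,11] min(19,18)*2=36 best=144 → r--
[9,10] min(19,14)*1=14 best=144 → r--

max area = 144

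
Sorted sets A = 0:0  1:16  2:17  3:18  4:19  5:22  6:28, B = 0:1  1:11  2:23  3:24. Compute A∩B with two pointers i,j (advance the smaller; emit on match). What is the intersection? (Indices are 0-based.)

i=0 j=0: 0<1, i++
i=1 j=0: 16>1, j++
i=1 j=1: 16>11, j++
i=1 j=2: 16<23, i++
i=2 j=2: 17<23, i++
i=3 j=2: 18<23, i++
i=4 j=2: 19<23, i++
i=5 j=2: 22<23, i++
i=6 j=2: 28>23, j++
i=6 j=3: 28>24, j++

intersection = []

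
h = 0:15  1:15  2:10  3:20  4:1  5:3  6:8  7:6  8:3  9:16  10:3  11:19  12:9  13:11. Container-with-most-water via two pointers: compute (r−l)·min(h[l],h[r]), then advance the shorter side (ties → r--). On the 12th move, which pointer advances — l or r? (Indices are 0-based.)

l=0 r=13: min(15,11)*13=143 best=143 *, r--
l=0 r=12: min(15,9)*12=108 best=143, r--
l=0 r=11: min(15,19)*11=165 best=165 *, l++
l=1 r=11: min(15,19)*10=150 best=165, l++
l=2 r=11: min(10,19)*9=90 best=165, l++
l=3 r=11: min(20,19)*8=152 best=165, r--
l=3 r=10: min(20,3)*7=21 best=165, r--
l=3 r=9: min(20,16)*6=96 best=165, r--
l=3 r=8: min(20,3)*5=15 best=165, r--
l=3 r=7: min(20,6)*4=24 best=165, r--
l=3 r=6: min(20,8)*3=24 best=165, r--
l=3 r=5: min(20,3)*2=6 best=165, r--

r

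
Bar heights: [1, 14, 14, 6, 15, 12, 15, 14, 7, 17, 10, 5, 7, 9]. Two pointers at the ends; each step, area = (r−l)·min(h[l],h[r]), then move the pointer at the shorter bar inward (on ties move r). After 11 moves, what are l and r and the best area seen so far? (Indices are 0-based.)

l=0 r=13: min(1,9)*13=13 best=13 *, l++
l=1 r=13: min(14,9)*12=108 best=108 *, r--
l=1 r=12: min(14,7)*11=77 best=108, r--
l=1 r=11: min(14,5)*10=50 best=108, r--
l=1 r=10: min(14,10)*9=90 best=108, r--
l=1 r=9: min(14,17)*8=112 best=112 *, l++
l=2 r=9: min(14,17)*7=98 best=112, l++
l=3 r=9: min(6,17)*6=36 best=112, l++
l=4 r=9: min(15,17)*5=75 best=112, l++
l=5 r=9: min(12,17)*4=48 best=112, l++
l=6 r=9: min(15,17)*3=45 best=112, l++

l=7, r=9, best area=112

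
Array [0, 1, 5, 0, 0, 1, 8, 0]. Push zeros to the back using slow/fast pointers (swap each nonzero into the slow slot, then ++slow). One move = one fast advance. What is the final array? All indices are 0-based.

[1, 5, 1, 8, 0, 0, 0, 0]

slow=0 fast=0: a[fast]=0, fast++
slow=0 fast=1: a[fast]=1≠0 swap→a[0]=1, slow++,fast++
slow=1 fast=2: a[fast]=5≠0 swap→a[1]=5, slow++,fast++
slow=2 fast=3: a[fast]=0, fast++
slow=2 fast=4: a[fast]=0, fast++
slow=2 fast=5: a[fast]=1≠0 swap→a[2]=1, slow++,fast++
slow=3 fast=6: a[fast]=8≠0 swap→a[3]=8, slow++,fast++
slow=4 fast=7: a[fast]=0, fast++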